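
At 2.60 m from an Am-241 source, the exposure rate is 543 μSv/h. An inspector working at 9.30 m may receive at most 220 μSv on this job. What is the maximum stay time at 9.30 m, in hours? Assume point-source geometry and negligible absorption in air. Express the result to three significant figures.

5.18 h

Since intensity falls as 1/r², rate at 9.30 m:
543 × (2.60/9.30)² = 543 × 0.07816 = 42.44 μSv/h.
Stay time = 220 μSv ÷ 42.44 μSv/h = 5.184 h.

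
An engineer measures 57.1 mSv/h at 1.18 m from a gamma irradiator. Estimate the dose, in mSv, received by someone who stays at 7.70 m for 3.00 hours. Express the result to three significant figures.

4.02 mSv

Since intensity falls as 1/r², rate at 7.70 m:
57.1 × (1.18/7.70)² = 57.1 × 0.02348 = 1.341 mSv/h.
Dose = rate × time = 1.341 mSv/h × 3.000 h = 4.023 mSv.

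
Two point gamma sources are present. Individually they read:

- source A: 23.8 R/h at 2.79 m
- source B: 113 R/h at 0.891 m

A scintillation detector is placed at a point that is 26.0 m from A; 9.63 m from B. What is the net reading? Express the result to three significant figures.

1.24 R/h

Each source contributes Iᵢ·(dᵢ/rᵢ)²; contributions add.
A: 23.8 × (2.79/26.0)² = 0.2741 R/h
B: 113 × (0.891/9.63)² = 0.9673 R/h
Total = 0.2741 + 0.9673 = 1.241 R/h.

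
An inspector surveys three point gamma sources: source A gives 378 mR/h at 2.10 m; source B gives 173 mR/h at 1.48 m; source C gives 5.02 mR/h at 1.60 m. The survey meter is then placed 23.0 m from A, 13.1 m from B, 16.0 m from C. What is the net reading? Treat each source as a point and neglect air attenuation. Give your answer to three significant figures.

5.41 mR/h

By superposition, sum each source's inverse-square contribution:
A: 378 × (2.10/23.0)² = 3.151 mR/h
B: 173 × (1.48/13.1)² = 2.208 mR/h
C: 5.02 × (1.60/16.0)² = 0.05020 mR/h
Total = 3.151 + 2.208 + 0.05020 = 5.409 mR/h.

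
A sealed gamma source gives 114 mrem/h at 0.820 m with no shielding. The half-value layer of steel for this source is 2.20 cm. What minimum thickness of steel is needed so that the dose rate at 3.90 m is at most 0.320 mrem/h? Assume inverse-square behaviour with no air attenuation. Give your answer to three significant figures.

At 3.90 m, distance alone gives (0.820/3.90)² = 0.04421, so 114 × 0.04421 = 5.040 mrem/h.
Further attenuation needed: 5.040/0.320 = 15.75.
n = log₂(15.75) = 3.977 half-value layers.
Thickness = 3.977 × 2.20 cm = 8.749 cm.

8.75 cm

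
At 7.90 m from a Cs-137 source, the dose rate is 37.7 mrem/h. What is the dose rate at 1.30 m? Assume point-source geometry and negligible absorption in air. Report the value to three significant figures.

By the inverse-square law, the rate at 1.30 m is
(7.90/1.30)² = 36.93, so 37.7 × 36.93 = 1392 mrem/h.

1390 mrem/h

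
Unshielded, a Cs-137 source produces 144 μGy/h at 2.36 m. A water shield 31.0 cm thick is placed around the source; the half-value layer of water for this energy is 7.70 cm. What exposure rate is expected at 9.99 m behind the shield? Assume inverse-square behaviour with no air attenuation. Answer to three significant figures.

0.493 μGy/h

Distance alone: 144 × (2.36/9.99)² = 144 × 0.05581 = 8.037 μGy/h.
Shield: 31.0/7.70 = 4.026 half-value layers → attenuation 2^(−4.026) = 0.06138.
Combined: 8.037 × 0.06138 = 0.4933 μGy/h.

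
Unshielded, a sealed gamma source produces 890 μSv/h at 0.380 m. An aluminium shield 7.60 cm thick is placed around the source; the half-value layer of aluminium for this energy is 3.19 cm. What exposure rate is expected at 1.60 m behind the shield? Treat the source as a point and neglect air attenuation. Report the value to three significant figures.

Distance alone: 890 × (0.380/1.60)² = 890 × 0.05641 = 50.20 μSv/h.
Shield: 7.60/3.19 = 2.382 half-value layers → attenuation 2^(−2.382) = 0.1918.
Combined: 50.20 × 0.1918 = 9.628 μSv/h.

9.63 μSv/h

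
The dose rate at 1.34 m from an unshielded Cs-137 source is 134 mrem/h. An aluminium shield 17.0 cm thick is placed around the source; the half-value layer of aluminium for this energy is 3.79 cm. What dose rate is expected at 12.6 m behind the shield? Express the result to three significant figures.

Distance alone: 134 × (1.34/12.6)² = 134 × 0.01131 = 1.516 mrem/h.
Shield: 17.0/3.79 = 4.485 half-value layers → attenuation 2^(−4.485) = 0.04466.
Combined: 1.516 × 0.04466 = 0.06770 mrem/h.

0.0677 mrem/h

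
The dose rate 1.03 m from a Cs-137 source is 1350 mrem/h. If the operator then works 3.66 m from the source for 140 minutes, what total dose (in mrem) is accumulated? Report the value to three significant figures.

249 mrem

Using I₁d₁² = I₂d₂², rate at 3.66 m:
1350 × (1.03/3.66)² = 1350 × 0.07920 = 106.9 mrem/h.
Dose = rate × time = 106.9 mrem/h × 2.333 h = 249.4 mrem.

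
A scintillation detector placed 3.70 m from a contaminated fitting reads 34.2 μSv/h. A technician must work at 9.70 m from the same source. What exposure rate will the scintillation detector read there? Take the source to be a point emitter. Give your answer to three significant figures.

4.98 μSv/h

Intensity scales as (d₁/d₂)², so scaling from 3.70 m to 9.70 m:
(3.70/9.70)² = 0.1455, so 34.2 × 0.1455 = 4.976 μSv/h.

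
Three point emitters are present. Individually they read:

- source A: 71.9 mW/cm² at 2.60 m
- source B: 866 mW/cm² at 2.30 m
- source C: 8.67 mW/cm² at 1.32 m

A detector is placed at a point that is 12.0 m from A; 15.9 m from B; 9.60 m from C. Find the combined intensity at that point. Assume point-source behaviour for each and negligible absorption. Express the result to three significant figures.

By superposition, sum each source's inverse-square contribution:
A: 71.9 × (2.60/12.0)² = 3.375 mW/cm²
B: 866 × (2.30/15.9)² = 18.12 mW/cm²
C: 8.67 × (1.32/9.60)² = 0.1639 mW/cm²
Total = 3.375 + 18.12 + 0.1639 = 21.66 mW/cm².

21.7 mW/cm²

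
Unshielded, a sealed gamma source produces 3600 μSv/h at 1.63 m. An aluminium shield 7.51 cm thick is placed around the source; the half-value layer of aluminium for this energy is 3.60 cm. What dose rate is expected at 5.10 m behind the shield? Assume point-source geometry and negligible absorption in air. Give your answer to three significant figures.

86.6 μSv/h

Distance alone: (1.63/5.10)² = 0.1021, so 3600 × 0.1021 = 367.6 μSv/h.
Shield: 7.51/3.60 = 2.086 half-value layers → attenuation 2^(−2.086) = 0.2355.
Combined: 367.6 × 0.2355 = 86.57 μSv/h.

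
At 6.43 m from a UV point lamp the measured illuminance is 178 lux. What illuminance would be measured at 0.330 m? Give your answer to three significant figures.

67600 lux

Intensity scales as (d₁/d₂)², so scaling from 6.43 m to 0.330 m:
(6.43/0.330)² = 379.7, so 178 × 379.7 = 67590 lux.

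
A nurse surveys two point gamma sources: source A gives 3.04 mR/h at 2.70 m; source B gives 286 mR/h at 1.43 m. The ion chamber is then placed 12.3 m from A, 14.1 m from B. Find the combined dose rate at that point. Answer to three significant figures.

Each source contributes Iᵢ·(dᵢ/rᵢ)²; contributions add.
A: 3.04 × (2.70/12.3)² = 0.1465 mR/h
B: 286 × (1.43/14.1)² = 2.942 mR/h
Total = 0.1465 + 2.942 = 3.089 mR/h.

3.09 mR/h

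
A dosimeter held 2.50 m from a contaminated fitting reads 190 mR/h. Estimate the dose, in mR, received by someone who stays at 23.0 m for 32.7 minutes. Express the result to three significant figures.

1.22 mR

Intensity scales as (d₁/d₂)², so rate at 23.0 m:
190 × (2.50/23.0)² = 190 × 0.01181 = 2.244 mR/h.
Dose = rate × time = 2.244 mR/h × 0.5450 h = 1.223 mR.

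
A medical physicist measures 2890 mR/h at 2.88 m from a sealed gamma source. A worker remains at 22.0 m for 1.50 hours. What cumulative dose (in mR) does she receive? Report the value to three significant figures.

74.3 mR

Applying the 1/r² law, rate at 22.0 m:
(2.88/22.0)² = 0.01714, so 2890 × 0.01714 = 49.53 mR/h.
Dose = rate × time = 49.53 mR/h × 1.500 h = 74.30 mR.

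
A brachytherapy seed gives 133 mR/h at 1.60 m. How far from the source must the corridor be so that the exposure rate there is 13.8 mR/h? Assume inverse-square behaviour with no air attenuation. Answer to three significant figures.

4.97 m

Since intensity falls as 1/r², d₂ = d₁·√(I₁/I₂).
I₁/I₂ = 133/13.8 = 9.638, so d₂ = 1.60 × √9.638 = 4.967 m.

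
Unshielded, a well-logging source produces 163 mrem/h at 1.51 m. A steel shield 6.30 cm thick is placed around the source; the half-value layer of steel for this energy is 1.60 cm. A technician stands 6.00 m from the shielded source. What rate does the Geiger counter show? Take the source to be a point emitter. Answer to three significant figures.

Distance alone: 163 × (1.51/6.00)² = 163 × 0.06334 = 10.32 mrem/h.
Shield: 6.30/1.60 = 3.937 half-value layers → attenuation 2^(−3.937) = 0.06529.
Combined: 10.32 × 0.06529 = 0.6738 mrem/h.

0.674 mrem/h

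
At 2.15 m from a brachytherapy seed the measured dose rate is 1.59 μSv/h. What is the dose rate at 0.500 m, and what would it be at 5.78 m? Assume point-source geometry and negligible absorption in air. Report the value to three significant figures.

Since intensity falls as 1/r²,
At 0.500 m: 1.59 × (2.15/0.500)² = 1.59 × 18.49 = 29.40 μSv/h
At 5.78 m: 29.40 × (0.500/5.78)² = 29.40 × 0.007483 = 0.2200 μSv/h.

29.4 μSv/h; 0.220 μSv/h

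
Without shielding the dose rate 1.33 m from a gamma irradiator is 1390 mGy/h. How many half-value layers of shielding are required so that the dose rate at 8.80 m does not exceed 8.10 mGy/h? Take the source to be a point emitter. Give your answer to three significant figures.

At 8.80 m, distance alone gives 1390 × (1.33/8.80)² = 1390 × 0.02284 = 31.75 mGy/h.
Further attenuation needed: 31.75/8.10 = 3.920.
n = log₂(3.920) = 1.971 half-value layers.

1.97 half-value layers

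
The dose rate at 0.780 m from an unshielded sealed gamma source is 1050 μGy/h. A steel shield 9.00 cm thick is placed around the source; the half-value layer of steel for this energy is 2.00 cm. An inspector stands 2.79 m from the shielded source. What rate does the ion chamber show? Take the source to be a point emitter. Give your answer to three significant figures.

3.63 μGy/h

Distance alone: (0.780/2.79)² = 0.07816, so 1050 × 0.07816 = 82.07 μGy/h.
Shield: 9.00/2.00 = 4.500 half-value layers → attenuation 2^(−4.500) = 0.04419.
Combined: 82.07 × 0.04419 = 3.627 μGy/h.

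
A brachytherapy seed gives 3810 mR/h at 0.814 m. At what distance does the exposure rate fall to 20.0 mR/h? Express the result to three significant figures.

By the inverse-square law, d₂ = d₁·√(I₁/I₂).
I₁/I₂ = 3810/20.0 = 190.5, so d₂ = 0.814 × √190.5 = 11.23 m.

11.2 m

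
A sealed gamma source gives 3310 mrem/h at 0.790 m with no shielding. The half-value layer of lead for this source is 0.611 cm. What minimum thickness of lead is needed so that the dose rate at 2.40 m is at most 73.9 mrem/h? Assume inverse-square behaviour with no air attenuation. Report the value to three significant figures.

1.39 cm

At 2.40 m, distance alone gives (0.790/2.40)² = 0.1084, so 3310 × 0.1084 = 358.8 mrem/h.
Further attenuation needed: 358.8/73.9 = 4.855.
n = log₂(4.855) = 2.279 half-value layers.
Thickness = 2.279 × 0.611 cm = 1.392 cm.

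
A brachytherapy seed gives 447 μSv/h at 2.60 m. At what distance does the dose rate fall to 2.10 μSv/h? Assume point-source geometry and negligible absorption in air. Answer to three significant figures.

Since intensity falls as 1/r², d₂ = d₁·√(I₁/I₂).
I₁/I₂ = 447/2.10 = 212.9, so d₂ = 2.60 × √212.9 = 37.94 m.

37.9 m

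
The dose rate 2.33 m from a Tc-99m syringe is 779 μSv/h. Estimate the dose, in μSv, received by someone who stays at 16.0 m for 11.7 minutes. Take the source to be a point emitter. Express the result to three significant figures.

By the inverse-square law, rate at 16.0 m:
(2.33/16.0)² = 0.02121, so 779 × 0.02121 = 16.52 μSv/h.
Dose = rate × time = 16.52 μSv/h × 0.1950 h = 3.221 μSv.

3.22 μSv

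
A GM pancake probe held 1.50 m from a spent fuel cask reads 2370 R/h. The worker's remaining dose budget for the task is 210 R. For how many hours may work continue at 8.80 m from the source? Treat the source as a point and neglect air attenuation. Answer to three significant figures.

3.05 h

By the inverse-square law, rate at 8.80 m:
(1.50/8.80)² = 0.02905, so 2370 × 0.02905 = 68.85 R/h.
Stay time = 210 R ÷ 68.85 R/h = 3.050 h.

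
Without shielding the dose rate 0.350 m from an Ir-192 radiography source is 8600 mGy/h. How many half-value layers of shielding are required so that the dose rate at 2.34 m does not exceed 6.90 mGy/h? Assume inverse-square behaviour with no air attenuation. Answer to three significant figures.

At 2.34 m, distance alone gives (0.350/2.34)² = 0.02237, so 8600 × 0.02237 = 192.4 mGy/h.
Further attenuation needed: 192.4/6.90 = 27.88.
n = log₂(27.88) = 4.801 half-value layers.

4.80 half-value layers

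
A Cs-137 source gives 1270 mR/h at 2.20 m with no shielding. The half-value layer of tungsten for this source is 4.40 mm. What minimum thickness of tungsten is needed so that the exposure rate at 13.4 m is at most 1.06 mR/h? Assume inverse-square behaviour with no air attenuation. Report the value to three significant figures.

At 13.4 m, distance alone gives 1270 × (2.20/13.4)² = 1270 × 0.02695 = 34.23 mR/h.
Further attenuation needed: 34.23/1.06 = 32.29.
n = log₂(32.29) = 5.013 half-value layers.
Thickness = 5.013 × 4.40 mm = 22.06 mm.

22.1 mm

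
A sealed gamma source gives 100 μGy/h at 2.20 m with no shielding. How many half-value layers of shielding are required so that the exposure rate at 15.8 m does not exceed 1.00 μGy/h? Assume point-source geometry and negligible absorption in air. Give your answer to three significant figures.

0.955 half-value layers

At 15.8 m, distance alone gives (2.20/15.8)² = 0.01939, so 100 × 0.01939 = 1.939 μGy/h.
Further attenuation needed: 1.939/1.00 = 1.939.
n = log₂(1.939) = 0.9553 half-value layers.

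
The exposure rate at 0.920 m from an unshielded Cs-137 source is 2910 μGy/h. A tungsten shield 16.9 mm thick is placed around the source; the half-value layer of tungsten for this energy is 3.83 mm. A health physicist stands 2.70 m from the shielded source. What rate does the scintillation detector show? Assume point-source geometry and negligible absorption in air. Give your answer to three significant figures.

15.9 μGy/h

Distance alone: 2910 × (0.920/2.70)² = 2910 × 0.1161 = 337.9 μGy/h.
Shield: 16.9/3.83 = 4.413 half-value layers → attenuation 2^(−4.413) = 0.04694.
Combined: 337.9 × 0.04694 = 15.86 μGy/h.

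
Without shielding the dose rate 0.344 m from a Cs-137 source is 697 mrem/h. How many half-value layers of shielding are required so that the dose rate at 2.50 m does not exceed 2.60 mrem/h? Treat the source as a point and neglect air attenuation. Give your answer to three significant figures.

At 2.50 m, distance alone gives (0.344/2.50)² = 0.01893, so 697 × 0.01893 = 13.19 mrem/h.
Further attenuation needed: 13.19/2.60 = 5.073.
n = log₂(5.073) = 2.343 half-value layers.

2.34 half-value layers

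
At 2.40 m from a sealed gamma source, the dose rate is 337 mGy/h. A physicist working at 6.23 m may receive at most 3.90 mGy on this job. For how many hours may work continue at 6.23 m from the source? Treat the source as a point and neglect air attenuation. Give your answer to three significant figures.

Using I₁d₁² = I₂d₂², rate at 6.23 m:
337 × (2.40/6.23)² = 337 × 0.1484 = 50.01 mGy/h.
Stay time = 3.90 mGy ÷ 50.01 mGy/h = 0.07798 h.

0.0780 h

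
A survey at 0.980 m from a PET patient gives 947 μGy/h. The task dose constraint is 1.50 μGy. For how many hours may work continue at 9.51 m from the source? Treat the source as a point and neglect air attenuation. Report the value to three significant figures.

0.149 h

By the inverse-square law, rate at 9.51 m:
(0.980/9.51)² = 0.01062, so 947 × 0.01062 = 10.06 μGy/h.
Stay time = 1.50 μGy ÷ 10.06 μGy/h = 0.1491 h.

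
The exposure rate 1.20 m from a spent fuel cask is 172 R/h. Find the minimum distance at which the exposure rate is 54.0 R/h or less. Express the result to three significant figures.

2.14 m

By the inverse-square law, d₂ = d₁·√(I₁/I₂).
I₁/I₂ = 172/54.0 = 3.185, so d₂ = 1.20 × √3.185 = 2.142 m.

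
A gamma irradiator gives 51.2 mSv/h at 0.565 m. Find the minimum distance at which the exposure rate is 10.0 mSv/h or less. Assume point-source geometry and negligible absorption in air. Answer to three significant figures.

1.28 m

Intensity scales as (d₁/d₂)², so d₂ = d₁·√(I₁/I₂).
I₁/I₂ = 51.2/10.0 = 5.120, so d₂ = 0.565 × √5.120 = 1.278 m.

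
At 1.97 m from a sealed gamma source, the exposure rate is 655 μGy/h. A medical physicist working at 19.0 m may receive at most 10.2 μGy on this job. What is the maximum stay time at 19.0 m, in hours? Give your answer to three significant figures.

1.45 h

By the inverse-square law, rate at 19.0 m:
655 × (1.97/19.0)² = 655 × 0.01075 = 7.041 μGy/h.
Stay time = 10.2 μGy ÷ 7.041 μGy/h = 1.449 h.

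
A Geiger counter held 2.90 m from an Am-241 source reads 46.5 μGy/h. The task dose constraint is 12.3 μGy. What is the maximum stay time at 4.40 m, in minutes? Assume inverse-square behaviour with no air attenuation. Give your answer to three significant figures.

36.5 min

Using I₁d₁² = I₂d₂², rate at 4.40 m:
(2.90/4.40)² = 0.4344, so 46.5 × 0.4344 = 20.20 μGy/h.
Stay time = 12.3 μGy ÷ 20.20 μGy/h = 0.6089 h = 36.53 min.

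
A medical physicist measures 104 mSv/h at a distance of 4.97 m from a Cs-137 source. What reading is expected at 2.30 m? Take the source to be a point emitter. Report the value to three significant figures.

486 mSv/h

Applying the 1/r² law, the rate at 2.30 m is
104 × (4.97/2.30)² = 104 × 4.669 = 485.6 mSv/h.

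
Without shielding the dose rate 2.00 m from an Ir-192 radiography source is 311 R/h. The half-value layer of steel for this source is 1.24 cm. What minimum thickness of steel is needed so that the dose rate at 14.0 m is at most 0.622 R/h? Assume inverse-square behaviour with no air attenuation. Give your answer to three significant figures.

At 14.0 m, distance alone gives 311 × (2.00/14.0)² = 311 × 0.02041 = 6.348 R/h.
Further attenuation needed: 6.348/0.622 = 10.21.
n = log₂(10.21) = 3.352 half-value layers.
Thickness = 3.352 × 1.24 cm = 4.156 cm.

4.16 cm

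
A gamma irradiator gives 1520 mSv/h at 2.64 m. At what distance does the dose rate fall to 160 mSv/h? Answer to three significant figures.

8.14 m

Since intensity falls as 1/r², d₂ = d₁·√(I₁/I₂).
I₁/I₂ = 1520/160 = 9.500, so d₂ = 2.64 × √9.500 = 8.137 m.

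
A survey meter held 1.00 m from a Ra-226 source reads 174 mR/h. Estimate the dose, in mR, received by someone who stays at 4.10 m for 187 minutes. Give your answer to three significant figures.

32.3 mR

Applying the 1/r² law, rate at 4.10 m:
(1.00/4.10)² = 0.05949, so 174 × 0.05949 = 10.35 mR/h.
Dose = rate × time = 10.35 mR/h × 3.117 h = 32.26 mR.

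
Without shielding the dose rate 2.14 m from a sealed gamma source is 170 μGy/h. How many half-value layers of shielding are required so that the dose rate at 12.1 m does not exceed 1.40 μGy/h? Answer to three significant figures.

1.93 half-value layers

At 12.1 m, distance alone gives 170 × (2.14/12.1)² = 170 × 0.03128 = 5.318 μGy/h.
Further attenuation needed: 5.318/1.40 = 3.799.
n = log₂(3.799) = 1.926 half-value layers.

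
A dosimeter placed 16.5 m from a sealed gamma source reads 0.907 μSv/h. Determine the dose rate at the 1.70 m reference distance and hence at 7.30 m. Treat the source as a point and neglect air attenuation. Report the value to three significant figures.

85.4 μSv/h; 4.63 μSv/h

Since intensity falls as 1/r²,
At 1.70 m: (16.5/1.70)² = 94.20, so 0.907 × 94.20 = 85.44 μSv/h
At 7.30 m: 85.44 × (1.70/7.30)² = 85.44 × 0.05423 = 4.633 μSv/h.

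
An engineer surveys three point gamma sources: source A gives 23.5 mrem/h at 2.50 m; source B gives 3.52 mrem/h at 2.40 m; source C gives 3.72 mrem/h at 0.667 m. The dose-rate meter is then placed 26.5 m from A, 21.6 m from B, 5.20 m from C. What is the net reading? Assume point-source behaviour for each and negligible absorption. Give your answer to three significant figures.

0.314 mrem/h

Each source contributes Iᵢ·(dᵢ/rᵢ)²; contributions add.
A: 23.5 × (2.50/26.5)² = 0.2091 mrem/h
B: 3.52 × (2.40/21.6)² = 0.04346 mrem/h
C: 3.72 × (0.667/5.20)² = 0.06121 mrem/h
Total = 0.2091 + 0.04346 + 0.06121 = 0.3138 mrem/h.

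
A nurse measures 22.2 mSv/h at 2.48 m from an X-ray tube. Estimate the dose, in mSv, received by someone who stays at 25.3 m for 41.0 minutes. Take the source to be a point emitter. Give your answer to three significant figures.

Applying the 1/r² law, rate at 25.3 m:
22.2 × (2.48/25.3)² = 22.2 × 0.009609 = 0.2133 mSv/h.
Dose = rate × time = 0.2133 mSv/h × 0.6833 h = 0.1457 mSv.

0.146 mSv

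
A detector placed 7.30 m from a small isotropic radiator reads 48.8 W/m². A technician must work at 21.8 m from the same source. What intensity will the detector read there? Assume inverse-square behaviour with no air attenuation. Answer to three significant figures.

5.47 W/m²

Since intensity falls as 1/r², scaling from 7.30 m to 21.8 m:
(7.30/21.8)² = 0.1121, so 48.8 × 0.1121 = 5.470 W/m².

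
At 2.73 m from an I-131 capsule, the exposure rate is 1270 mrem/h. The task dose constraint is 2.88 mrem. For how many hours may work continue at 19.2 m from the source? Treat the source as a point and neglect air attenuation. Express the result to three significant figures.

Since intensity falls as 1/r², rate at 19.2 m:
(2.73/19.2)² = 0.02022, so 1270 × 0.02022 = 25.68 mrem/h.
Stay time = 2.88 mrem ÷ 25.68 mrem/h = 0.1121 h.

0.112 h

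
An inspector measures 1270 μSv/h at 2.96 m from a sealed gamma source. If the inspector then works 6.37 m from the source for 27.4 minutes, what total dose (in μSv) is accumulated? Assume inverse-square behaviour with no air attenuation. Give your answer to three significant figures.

125 μSv

Intensity scales as (d₁/d₂)², so rate at 6.37 m:
1270 × (2.96/6.37)² = 1270 × 0.2159 = 274.2 μSv/h.
Dose = rate × time = 274.2 μSv/h × 0.4567 h = 125.2 μSv.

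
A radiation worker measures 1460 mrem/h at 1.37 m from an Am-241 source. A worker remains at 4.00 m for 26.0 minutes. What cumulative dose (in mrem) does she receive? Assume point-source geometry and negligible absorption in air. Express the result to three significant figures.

74.2 mrem

Since intensity falls as 1/r², rate at 4.00 m:
(1.37/4.00)² = 0.1173, so 1460 × 0.1173 = 171.3 mrem/h.
Dose = rate × time = 171.3 mrem/h × 0.4333 h = 74.22 mrem.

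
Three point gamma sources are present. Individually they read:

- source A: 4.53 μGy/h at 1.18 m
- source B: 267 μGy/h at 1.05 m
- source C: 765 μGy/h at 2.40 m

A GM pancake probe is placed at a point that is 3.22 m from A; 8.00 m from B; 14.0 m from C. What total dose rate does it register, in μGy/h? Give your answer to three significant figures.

27.7 μGy/h

By superposition, sum each source's inverse-square contribution:
A: 4.53 × (1.18/3.22)² = 0.6083 μGy/h
B: 267 × (1.05/8.00)² = 4.599 μGy/h
C: 765 × (2.40/14.0)² = 22.48 μGy/h
Total = 0.6083 + 4.599 + 22.48 = 27.69 μGy/h.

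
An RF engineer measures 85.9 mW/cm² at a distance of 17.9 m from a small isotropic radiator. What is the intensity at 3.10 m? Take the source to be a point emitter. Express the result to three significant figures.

Using I₁d₁² = I₂d₂², the rate at 3.10 m is
(17.9/3.10)² = 33.34, so 85.9 × 33.34 = 2864 mW/cm².

2860 mW/cm²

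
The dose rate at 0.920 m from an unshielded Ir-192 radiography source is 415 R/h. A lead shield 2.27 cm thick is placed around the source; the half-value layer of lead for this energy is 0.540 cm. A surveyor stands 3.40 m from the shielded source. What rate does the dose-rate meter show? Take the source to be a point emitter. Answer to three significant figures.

1.65 R/h

Distance alone: (0.920/3.40)² = 0.07322, so 415 × 0.07322 = 30.39 R/h.
Shield: 2.27/0.540 = 4.204 half-value layers → attenuation 2^(−4.204) = 0.05426.
Combined: 30.39 × 0.05426 = 1.649 R/h.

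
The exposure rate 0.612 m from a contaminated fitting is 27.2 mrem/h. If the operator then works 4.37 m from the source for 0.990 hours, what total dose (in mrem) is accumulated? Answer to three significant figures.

By the inverse-square law, rate at 4.37 m:
27.2 × (0.612/4.37)² = 27.2 × 0.01961 = 0.5334 mrem/h.
Dose = rate × time = 0.5334 mrem/h × 0.9900 h = 0.5281 mrem.

0.528 mrem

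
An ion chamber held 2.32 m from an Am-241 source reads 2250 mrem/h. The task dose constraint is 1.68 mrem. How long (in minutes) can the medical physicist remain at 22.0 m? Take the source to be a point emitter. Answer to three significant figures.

4.03 min

Applying the 1/r² law, rate at 22.0 m:
2250 × (2.32/22.0)² = 2250 × 0.01112 = 25.02 mrem/h.
Stay time = 1.68 mrem ÷ 25.02 mrem/h = 0.06715 h = 4.029 min.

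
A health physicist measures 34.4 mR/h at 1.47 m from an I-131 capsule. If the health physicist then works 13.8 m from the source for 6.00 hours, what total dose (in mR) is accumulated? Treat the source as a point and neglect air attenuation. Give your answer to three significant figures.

By the inverse-square law, rate at 13.8 m:
(1.47/13.8)² = 0.01135, so 34.4 × 0.01135 = 0.3904 mR/h.
Dose = rate × time = 0.3904 mR/h × 6.000 h = 2.342 mR.

2.34 mR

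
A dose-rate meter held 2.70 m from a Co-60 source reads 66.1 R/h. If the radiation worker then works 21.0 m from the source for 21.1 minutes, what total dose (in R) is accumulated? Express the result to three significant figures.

Since intensity falls as 1/r², rate at 21.0 m:
(2.70/21.0)² = 0.01653, so 66.1 × 0.01653 = 1.093 R/h.
Dose = rate × time = 1.093 R/h × 0.3517 h = 0.3844 R.

0.384 R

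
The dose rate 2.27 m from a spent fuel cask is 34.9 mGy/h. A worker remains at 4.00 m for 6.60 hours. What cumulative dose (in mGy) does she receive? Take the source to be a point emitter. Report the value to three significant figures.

Applying the 1/r² law, rate at 4.00 m:
34.9 × (2.27/4.00)² = 34.9 × 0.3221 = 11.24 mGy/h.
Dose = rate × time = 11.24 mGy/h × 6.600 h = 74.18 mGy.

74.2 mGy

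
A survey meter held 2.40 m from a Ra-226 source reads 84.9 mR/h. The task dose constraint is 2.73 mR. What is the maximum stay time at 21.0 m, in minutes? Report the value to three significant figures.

Intensity scales as (d₁/d₂)², so rate at 21.0 m:
(2.40/21.0)² = 0.01306, so 84.9 × 0.01306 = 1.109 mR/h.
Stay time = 2.73 mR ÷ 1.109 mR/h = 2.462 h = 147.7 min.

148 min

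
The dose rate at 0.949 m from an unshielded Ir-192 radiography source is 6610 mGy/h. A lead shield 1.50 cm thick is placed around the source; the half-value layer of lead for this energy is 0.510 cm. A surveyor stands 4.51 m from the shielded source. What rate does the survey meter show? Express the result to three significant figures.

Distance alone: 6610 × (0.949/4.51)² = 6610 × 0.04428 = 292.7 mGy/h.
Shield: 1.50/0.510 = 2.941 half-value layers → attenuation 2^(−2.941) = 0.1302.
Combined: 292.7 × 0.1302 = 38.11 mGy/h.

38.1 mGy/h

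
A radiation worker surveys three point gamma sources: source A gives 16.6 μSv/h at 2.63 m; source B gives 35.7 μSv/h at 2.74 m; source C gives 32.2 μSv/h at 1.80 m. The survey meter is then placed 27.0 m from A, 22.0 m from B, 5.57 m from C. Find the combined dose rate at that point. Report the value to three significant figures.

By superposition, sum each source's inverse-square contribution:
A: 16.6 × (2.63/27.0)² = 0.1575 μSv/h
B: 35.7 × (2.74/22.0)² = 0.5538 μSv/h
C: 32.2 × (1.80/5.57)² = 3.363 μSv/h
Total = 0.1575 + 0.5538 + 3.363 = 4.074 μSv/h.

4.07 μSv/h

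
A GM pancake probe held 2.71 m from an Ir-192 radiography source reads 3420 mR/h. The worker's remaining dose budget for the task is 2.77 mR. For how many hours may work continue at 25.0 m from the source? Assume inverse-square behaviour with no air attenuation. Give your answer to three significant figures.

0.0689 h

Intensity scales as (d₁/d₂)², so rate at 25.0 m:
(2.71/25.0)² = 0.01175, so 3420 × 0.01175 = 40.19 mR/h.
Stay time = 2.77 mR ÷ 40.19 mR/h = 0.06892 h.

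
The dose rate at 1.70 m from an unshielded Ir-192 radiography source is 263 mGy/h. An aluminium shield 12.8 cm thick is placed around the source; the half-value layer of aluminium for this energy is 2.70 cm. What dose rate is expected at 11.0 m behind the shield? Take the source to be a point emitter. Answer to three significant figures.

Distance alone: 263 × (1.70/11.0)² = 263 × 0.02388 = 6.280 mGy/h.
Shield: 12.8/2.70 = 4.741 half-value layers → attenuation 2^(−4.741) = 0.03740.
Combined: 6.280 × 0.03740 = 0.2349 mGy/h.

0.235 mGy/h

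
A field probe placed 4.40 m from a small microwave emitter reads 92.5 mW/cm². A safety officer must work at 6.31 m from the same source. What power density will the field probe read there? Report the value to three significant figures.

45.0 mW/cm²

Intensity scales as (d₁/d₂)², so scaling from 4.40 m to 6.31 m:
(4.40/6.31)² = 0.4862, so 92.5 × 0.4862 = 44.97 mW/cm².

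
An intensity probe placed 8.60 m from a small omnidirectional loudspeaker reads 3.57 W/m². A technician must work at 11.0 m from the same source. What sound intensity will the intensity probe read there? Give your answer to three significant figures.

Intensity scales as (d₁/d₂)², so scaling from 8.60 m to 11.0 m:
3.57 × (8.60/11.0)² = 3.57 × 0.6112 = 2.182 W/m².

2.18 W/m²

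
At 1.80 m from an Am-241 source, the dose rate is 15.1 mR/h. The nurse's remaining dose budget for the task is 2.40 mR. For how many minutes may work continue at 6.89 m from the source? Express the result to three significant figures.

Using I₁d₁² = I₂d₂², rate at 6.89 m:
15.1 × (1.80/6.89)² = 15.1 × 0.06825 = 1.031 mR/h.
Stay time = 2.40 mR ÷ 1.031 mR/h = 2.328 h = 139.7 min.

140 min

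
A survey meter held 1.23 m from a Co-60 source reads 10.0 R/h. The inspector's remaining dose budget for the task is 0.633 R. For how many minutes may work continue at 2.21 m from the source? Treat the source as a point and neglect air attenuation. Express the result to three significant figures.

Since intensity falls as 1/r², rate at 2.21 m:
10.0 × (1.23/2.21)² = 10.0 × 0.3098 = 3.098 R/h.
Stay time = 0.633 R ÷ 3.098 R/h = 0.2043 h = 12.26 min.

12.3 min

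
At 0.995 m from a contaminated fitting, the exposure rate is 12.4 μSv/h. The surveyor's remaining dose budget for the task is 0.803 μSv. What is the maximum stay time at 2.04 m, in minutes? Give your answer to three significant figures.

By the inverse-square law, rate at 2.04 m:
12.4 × (0.995/2.04)² = 12.4 × 0.2379 = 2.950 μSv/h.
Stay time = 0.803 μSv ÷ 2.950 μSv/h = 0.2722 h = 16.33 min.

16.3 min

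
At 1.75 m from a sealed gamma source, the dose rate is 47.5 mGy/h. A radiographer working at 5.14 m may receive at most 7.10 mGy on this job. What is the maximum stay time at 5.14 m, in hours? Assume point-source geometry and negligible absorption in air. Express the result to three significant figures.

Since intensity falls as 1/r², rate at 5.14 m:
(1.75/5.14)² = 0.1159, so 47.5 × 0.1159 = 5.505 mGy/h.
Stay time = 7.10 mGy ÷ 5.505 mGy/h = 1.290 h.

1.29 h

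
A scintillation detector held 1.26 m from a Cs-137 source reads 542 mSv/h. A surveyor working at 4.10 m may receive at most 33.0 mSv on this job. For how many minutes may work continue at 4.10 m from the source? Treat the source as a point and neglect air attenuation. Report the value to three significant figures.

Using I₁d₁² = I₂d₂², rate at 4.10 m:
(1.26/4.10)² = 0.09444, so 542 × 0.09444 = 51.19 mSv/h.
Stay time = 33.0 mSv ÷ 51.19 mSv/h = 0.6447 h = 38.68 min.

38.7 min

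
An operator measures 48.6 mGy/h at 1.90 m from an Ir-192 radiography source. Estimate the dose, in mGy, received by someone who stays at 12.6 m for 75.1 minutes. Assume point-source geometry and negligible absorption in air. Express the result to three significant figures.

Using I₁d₁² = I₂d₂², rate at 12.6 m:
(1.90/12.6)² = 0.02274, so 48.6 × 0.02274 = 1.105 mGy/h.
Dose = rate × time = 1.105 mGy/h × 1.252 h = 1.383 mGy.

1.38 mGy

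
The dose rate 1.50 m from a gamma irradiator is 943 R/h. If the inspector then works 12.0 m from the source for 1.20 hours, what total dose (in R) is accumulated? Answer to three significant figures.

17.7 R

Using I₁d₁² = I₂d₂², rate at 12.0 m:
943 × (1.50/12.0)² = 943 × 0.01562 = 14.73 R/h.
Dose = rate × time = 14.73 R/h × 1.200 h = 17.68 R.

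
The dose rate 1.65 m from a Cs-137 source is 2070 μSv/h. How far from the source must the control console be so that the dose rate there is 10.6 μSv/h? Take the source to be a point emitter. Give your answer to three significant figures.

Applying the 1/r² law, d₂ = d₁·√(I₁/I₂).
I₁/I₂ = 2070/10.6 = 195.3, so d₂ = 1.65 × √195.3 = 23.06 m.

23.1 m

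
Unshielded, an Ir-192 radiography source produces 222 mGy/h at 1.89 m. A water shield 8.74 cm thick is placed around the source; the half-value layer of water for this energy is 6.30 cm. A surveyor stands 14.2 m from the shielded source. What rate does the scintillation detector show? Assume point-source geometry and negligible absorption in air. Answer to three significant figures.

Distance alone: (1.89/14.2)² = 0.01772, so 222 × 0.01772 = 3.934 mGy/h.
Shield: 8.74/6.30 = 1.387 half-value layers → attenuation 2^(−1.387) = 0.3824.
Combined: 3.934 × 0.3824 = 1.504 mGy/h.

1.50 mGy/h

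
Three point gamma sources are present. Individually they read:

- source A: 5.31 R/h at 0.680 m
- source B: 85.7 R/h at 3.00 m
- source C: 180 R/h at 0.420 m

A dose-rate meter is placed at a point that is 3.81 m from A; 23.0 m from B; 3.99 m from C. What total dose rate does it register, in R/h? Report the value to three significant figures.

3.62 R/h

Each source contributes Iᵢ·(dᵢ/rᵢ)²; contributions add.
A: 5.31 × (0.680/3.81)² = 0.1691 R/h
B: 85.7 × (3.00/23.0)² = 1.458 R/h
C: 180 × (0.420/3.99)² = 1.994 R/h
Total = 0.1691 + 1.458 + 1.994 = 3.621 R/h.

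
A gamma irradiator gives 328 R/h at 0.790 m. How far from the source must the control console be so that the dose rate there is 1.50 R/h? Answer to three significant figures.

11.7 m

Using I₁d₁² = I₂d₂², d₂ = d₁·√(I₁/I₂).
I₁/I₂ = 328/1.50 = 218.7, so d₂ = 0.790 × √218.7 = 11.68 m.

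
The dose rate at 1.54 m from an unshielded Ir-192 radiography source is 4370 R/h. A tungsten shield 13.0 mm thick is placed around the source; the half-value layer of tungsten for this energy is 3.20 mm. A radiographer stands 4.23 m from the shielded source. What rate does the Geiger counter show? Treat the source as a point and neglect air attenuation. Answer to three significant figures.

Distance alone: 4370 × (1.54/4.23)² = 4370 × 0.1325 = 579.0 R/h.
Shield: 13.0/3.20 = 4.062 half-value layers → attenuation 2^(−4.062) = 0.05987.
Combined: 579.0 × 0.05987 = 34.66 R/h.

34.7 R/h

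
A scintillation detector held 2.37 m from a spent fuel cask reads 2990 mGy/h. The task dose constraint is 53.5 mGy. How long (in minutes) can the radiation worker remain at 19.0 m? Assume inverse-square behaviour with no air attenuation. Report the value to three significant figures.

69.0 min

Since intensity falls as 1/r², rate at 19.0 m:
(2.37/19.0)² = 0.01556, so 2990 × 0.01556 = 46.52 mGy/h.
Stay time = 53.5 mGy ÷ 46.52 mGy/h = 1.150 h = 69.00 min.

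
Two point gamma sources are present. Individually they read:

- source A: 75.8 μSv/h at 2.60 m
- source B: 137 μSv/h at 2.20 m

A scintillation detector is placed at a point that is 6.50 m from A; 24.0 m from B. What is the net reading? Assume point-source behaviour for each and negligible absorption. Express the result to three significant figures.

By superposition, sum each source's inverse-square contribution:
A: 75.8 × (2.60/6.50)² = 12.13 μSv/h
B: 137 × (2.20/24.0)² = 1.151 μSv/h
Total = 12.13 + 1.151 = 13.28 μSv/h.

13.3 μSv/h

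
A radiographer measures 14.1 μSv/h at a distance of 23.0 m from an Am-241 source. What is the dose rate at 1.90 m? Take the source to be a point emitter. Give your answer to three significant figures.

Intensity scales as (d₁/d₂)², so the rate at 1.90 m is
14.1 × (23.0/1.90)² = 14.1 × 146.5 = 2066 μSv/h.

2070 μSv/h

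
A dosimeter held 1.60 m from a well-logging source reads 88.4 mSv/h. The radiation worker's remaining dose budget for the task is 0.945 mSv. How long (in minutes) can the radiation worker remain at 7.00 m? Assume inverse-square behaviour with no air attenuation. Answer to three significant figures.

By the inverse-square law, rate at 7.00 m:
(1.60/7.00)² = 0.05224, so 88.4 × 0.05224 = 4.618 mSv/h.
Stay time = 0.945 mSv ÷ 4.618 mSv/h = 0.2046 h = 12.28 min.

12.3 min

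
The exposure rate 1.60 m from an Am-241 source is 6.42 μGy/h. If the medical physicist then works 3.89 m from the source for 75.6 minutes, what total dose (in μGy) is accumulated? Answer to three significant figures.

Applying the 1/r² law, rate at 3.89 m:
6.42 × (1.60/3.89)² = 6.42 × 0.1692 = 1.086 μGy/h.
Dose = rate × time = 1.086 μGy/h × 1.260 h = 1.368 μGy.

1.37 μGy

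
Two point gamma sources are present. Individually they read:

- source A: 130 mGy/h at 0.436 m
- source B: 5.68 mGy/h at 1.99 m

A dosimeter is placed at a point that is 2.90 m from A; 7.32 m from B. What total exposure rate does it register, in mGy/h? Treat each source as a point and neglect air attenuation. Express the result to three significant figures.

By superposition, sum each source's inverse-square contribution:
A: 130 × (0.436/2.90)² = 2.938 mGy/h
B: 5.68 × (1.99/7.32)² = 0.4198 mGy/h
Total = 2.938 + 0.4198 = 3.358 mGy/h.

3.36 mGy/h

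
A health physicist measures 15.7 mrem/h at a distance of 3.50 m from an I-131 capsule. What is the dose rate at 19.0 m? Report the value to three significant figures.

By the inverse-square law, the rate at 19.0 m is
15.7 × (3.50/19.0)² = 15.7 × 0.03393 = 0.5327 mrem/h.

0.533 mrem/h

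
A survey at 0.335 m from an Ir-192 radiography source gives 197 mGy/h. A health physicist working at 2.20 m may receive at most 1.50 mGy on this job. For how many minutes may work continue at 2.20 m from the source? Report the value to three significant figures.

Using I₁d₁² = I₂d₂², rate at 2.20 m:
(0.335/2.20)² = 0.02319, so 197 × 0.02319 = 4.568 mGy/h.
Stay time = 1.50 mGy ÷ 4.568 mGy/h = 0.3284 h = 19.70 min.

19.7 min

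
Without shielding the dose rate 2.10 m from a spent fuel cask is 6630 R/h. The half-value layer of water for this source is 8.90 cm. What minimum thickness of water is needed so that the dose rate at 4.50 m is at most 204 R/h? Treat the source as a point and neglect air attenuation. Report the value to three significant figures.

25.1 cm

At 4.50 m, distance alone gives 6630 × (2.10/4.50)² = 6630 × 0.2178 = 1444 R/h.
Further attenuation needed: 1444/204 = 7.078.
n = log₂(7.078) = 2.823 half-value layers.
Thickness = 2.823 × 8.90 cm = 25.12 cm.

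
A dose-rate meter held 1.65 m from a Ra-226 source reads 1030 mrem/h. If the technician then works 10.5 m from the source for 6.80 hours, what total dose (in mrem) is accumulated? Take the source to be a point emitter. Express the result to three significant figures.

Since intensity falls as 1/r², rate at 10.5 m:
(1.65/10.5)² = 0.02469, so 1030 × 0.02469 = 25.43 mrem/h.
Dose = rate × time = 25.43 mrem/h × 6.800 h = 172.9 mrem.

173 mrem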